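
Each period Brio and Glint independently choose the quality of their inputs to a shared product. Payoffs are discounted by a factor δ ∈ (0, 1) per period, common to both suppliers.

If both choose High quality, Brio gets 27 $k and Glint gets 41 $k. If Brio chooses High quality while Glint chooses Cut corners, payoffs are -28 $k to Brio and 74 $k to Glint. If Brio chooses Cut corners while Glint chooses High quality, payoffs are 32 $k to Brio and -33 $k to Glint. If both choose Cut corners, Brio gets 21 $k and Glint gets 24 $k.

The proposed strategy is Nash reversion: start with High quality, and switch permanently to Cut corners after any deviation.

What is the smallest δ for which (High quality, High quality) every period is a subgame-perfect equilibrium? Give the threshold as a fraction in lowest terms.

33/50

Brio: cooperation gives 27 each period; deviation gives 32 once then 21 forever.
  27/(1−δ) ≥ 32 + 21δ/(1−δ) ⇒ δ ≥ 5/11.
Glint: cooperation gives 41 each period; deviation gives 74 once then 24 forever.
  δ ≥ 33/50.
Both must hold, so the binding constraint is Glint's: δ ≥ 33/50.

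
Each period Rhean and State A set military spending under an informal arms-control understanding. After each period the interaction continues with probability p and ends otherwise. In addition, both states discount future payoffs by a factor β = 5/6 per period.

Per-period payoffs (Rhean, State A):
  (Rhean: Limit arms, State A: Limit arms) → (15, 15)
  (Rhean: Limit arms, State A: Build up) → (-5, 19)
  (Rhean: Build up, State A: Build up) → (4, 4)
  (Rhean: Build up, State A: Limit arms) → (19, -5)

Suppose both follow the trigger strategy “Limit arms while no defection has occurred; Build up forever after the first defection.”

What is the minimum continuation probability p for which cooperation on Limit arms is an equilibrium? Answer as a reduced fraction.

Expected continuation weight on next period's payoff is β·p = 5/6·p, which plays the role of the discount factor.
Cooperation requires 5/6·p ≥ (19−15)/(19−4) = 4/15, hence p ≥ 8/25.

8/25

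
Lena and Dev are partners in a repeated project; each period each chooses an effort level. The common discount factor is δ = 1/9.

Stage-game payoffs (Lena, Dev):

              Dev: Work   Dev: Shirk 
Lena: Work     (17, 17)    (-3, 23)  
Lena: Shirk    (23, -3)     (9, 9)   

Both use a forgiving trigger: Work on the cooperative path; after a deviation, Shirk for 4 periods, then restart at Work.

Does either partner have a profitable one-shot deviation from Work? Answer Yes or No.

Yes

IC: δ+…+δ^4 ≥ (23−17)/(17−9) = 3/4.
At δ = 1/9: partial sum = 0.1250 < 0.7500. Cooperation not sustainable.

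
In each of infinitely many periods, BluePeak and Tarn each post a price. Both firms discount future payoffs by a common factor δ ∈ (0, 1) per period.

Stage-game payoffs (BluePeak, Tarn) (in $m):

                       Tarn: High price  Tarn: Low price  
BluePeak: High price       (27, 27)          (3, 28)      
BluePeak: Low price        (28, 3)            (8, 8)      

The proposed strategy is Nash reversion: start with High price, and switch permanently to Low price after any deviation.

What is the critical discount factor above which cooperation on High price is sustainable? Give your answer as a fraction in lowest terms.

27/(1−δ) ≥ 28 + 8δ/(1−δ)
27 ≥ 28 − 20δ
δ ≥ 1/20.

1/20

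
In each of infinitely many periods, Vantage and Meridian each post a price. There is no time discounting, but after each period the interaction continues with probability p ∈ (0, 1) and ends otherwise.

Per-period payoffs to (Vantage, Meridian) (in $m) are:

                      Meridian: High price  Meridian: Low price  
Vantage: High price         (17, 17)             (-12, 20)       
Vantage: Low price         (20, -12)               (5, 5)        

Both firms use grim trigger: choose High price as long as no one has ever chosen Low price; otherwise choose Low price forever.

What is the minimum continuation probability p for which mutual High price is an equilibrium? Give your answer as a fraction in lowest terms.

With no time discounting, the continuation probability p plays the role of the discount factor.
Grim-trigger IC: 17/(1−p) ≥ 20 + 5p/(1−p) ⇒ p ≥ (20−17)/(20−5) = 1/5.

1/5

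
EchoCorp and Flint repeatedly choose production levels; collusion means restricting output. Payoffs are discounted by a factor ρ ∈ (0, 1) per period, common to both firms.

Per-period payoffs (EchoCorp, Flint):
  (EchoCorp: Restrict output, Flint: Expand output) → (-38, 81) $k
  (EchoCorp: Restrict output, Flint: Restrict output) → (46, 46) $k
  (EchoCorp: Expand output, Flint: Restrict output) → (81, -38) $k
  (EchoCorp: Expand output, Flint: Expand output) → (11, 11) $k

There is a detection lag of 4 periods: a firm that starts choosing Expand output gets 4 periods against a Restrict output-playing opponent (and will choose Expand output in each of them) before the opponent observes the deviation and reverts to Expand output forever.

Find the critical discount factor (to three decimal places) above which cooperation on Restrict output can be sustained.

Deviating for the 4 undetected periods gains 81−46 = 35 per period over cooperation, then loses 46−11 = 35 per period forever once punishment starts.
Gain: 35(1 + ρ + … + ρ^3); loss: 35·ρ^4/(1−ρ).
No profitable deviation ⇔ 35(1−ρ^4) ≤ 35·ρ^4, i.e. ρ^4 ≥ 35/(35+35) = 1/2.
Hence ρ ≥ (1/2)^(1/4) ≈ 0.841.

0.841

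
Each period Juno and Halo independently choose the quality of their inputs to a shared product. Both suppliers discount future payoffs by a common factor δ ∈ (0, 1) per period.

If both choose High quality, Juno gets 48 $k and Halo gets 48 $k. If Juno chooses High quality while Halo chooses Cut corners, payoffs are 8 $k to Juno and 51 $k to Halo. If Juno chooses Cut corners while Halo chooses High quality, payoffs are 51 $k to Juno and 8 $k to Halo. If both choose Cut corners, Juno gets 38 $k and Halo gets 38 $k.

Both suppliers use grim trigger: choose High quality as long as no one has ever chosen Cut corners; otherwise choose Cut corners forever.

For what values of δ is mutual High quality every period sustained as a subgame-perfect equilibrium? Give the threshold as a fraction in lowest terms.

3/13

48/(1−δ) ≥ 51 + 38δ/(1−δ)
48 ≥ 51 − 13δ
δ ≥ 3/13.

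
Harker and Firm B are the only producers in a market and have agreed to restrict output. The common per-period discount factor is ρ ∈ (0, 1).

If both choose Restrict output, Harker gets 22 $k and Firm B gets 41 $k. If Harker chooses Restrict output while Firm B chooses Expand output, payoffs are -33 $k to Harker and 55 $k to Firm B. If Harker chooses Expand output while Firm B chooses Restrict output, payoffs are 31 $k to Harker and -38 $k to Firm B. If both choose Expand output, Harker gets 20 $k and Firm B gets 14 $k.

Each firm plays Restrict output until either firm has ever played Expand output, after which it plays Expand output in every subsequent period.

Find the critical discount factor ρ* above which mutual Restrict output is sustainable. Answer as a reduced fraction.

Harker's threshold: (31−22)/(31−20) = 9/11.
Firm B's threshold: (55−41)/(55−14) = 14/41.
9/11 > 14/41, so Harker binds and ρ* = 9/11.

9/11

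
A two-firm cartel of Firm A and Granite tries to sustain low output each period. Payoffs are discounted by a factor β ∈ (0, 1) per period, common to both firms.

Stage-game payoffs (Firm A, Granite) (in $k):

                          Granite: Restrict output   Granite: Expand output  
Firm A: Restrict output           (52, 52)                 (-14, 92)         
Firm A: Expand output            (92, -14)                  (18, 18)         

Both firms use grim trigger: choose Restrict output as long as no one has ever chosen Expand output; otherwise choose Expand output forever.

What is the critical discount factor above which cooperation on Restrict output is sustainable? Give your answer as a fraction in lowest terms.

20/37

Cooperation forever yields 52 each period: 52/(1−β).
Deviating yields 92 once, then 18 forever: 92 + 18β/(1−β).
No profitable deviation requires 52/(1−β) ≥ 92 + 18β/(1−β).
Multiplying by (1−β): 52 ≥ 92(1−β) + 18β = 92 − 74β.
So 74β ≥ 40, i.e. β ≥ 40/74 = 20/37.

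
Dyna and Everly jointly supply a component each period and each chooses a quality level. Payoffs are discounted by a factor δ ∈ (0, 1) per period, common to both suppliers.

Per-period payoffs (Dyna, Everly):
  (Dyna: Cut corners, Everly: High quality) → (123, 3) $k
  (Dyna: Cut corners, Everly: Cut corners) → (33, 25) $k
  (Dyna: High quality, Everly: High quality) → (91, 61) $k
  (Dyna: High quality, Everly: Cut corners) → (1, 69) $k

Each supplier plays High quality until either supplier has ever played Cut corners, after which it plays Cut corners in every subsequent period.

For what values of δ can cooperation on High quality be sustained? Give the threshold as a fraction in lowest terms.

For Dyna: deviation gain 123−91 = 32, per-period punishment loss 91−33 = 58. IC gives δ ≥ 32/90 = 16/45.
For Everly: gain 8, loss 36 per period, so δ ≥ 8/44 = 2/11.
The tighter constraint is Dyna's, so cooperation needs δ ≥ 16/45.

16/45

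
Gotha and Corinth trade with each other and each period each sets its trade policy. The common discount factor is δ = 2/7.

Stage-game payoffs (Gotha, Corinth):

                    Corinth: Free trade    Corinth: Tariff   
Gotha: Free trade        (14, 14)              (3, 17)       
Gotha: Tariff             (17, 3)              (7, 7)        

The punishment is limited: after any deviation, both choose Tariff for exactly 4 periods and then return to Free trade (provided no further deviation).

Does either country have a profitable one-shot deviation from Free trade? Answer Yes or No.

IC: δ+…+δ^4 ≥ (17−14)/(14−7) = 3/7.
At δ = 2/7: partial sum = 0.3973 < 0.4286. Cooperation not sustainable.

Yes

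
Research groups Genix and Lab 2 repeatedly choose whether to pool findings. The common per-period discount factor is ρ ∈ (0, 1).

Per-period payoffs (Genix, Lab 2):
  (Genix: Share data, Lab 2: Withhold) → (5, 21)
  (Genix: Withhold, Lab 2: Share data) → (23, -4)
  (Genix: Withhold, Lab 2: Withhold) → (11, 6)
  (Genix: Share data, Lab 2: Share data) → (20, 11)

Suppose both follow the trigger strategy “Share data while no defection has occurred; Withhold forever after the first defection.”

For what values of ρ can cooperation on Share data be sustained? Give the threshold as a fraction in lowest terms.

Genix's threshold: (23−20)/(23−11) = 1/4.
Lab 2's threshold: (21−11)/(21−6) = 2/3.
1/4 < 2/3, so Lab 2 binds and ρ* = 2/3.

2/3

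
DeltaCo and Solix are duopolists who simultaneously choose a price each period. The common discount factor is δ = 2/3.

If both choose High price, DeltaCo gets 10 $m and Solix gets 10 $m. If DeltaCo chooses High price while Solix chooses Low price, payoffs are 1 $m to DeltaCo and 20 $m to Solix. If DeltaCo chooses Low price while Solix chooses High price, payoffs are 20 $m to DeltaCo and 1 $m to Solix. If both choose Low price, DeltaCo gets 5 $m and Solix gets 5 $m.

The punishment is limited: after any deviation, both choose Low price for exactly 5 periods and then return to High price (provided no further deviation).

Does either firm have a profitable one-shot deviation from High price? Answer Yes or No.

A one-shot deviation gives 20 now, then 5 for 5 periods, then back to 10.
Gain from deviating: (20−10) today; loss: (10−5) in each of the next 5 periods.
No-deviation condition: (10−5)(δ+…+δ^5) ≥ 20−10, i.e. δ+…+δ^5 ≥ 2.
At δ = 2/3: δ+…+δ^5 = 1.7366 < 2.0000.
So cooperation is not sustainable.

Yes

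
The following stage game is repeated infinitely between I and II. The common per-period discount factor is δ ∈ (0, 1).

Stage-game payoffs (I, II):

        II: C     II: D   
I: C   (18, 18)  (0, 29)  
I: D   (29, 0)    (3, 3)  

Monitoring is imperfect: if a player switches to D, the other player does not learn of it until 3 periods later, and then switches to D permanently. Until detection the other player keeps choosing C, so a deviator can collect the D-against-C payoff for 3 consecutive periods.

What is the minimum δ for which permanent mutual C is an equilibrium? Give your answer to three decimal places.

0.751

A deviator earns 29 for 3 periods, then 3 forever; cooperating earns 18 forever. Multiplying the IC by (1−δ):
18 ≥ 29(1−δ^3) + 3δ^3, so 26·δ^3 ≥ 11 and δ^3 ≥ 11/26.
δ ≥ (11/26)^(1/3) ≈ 0.751.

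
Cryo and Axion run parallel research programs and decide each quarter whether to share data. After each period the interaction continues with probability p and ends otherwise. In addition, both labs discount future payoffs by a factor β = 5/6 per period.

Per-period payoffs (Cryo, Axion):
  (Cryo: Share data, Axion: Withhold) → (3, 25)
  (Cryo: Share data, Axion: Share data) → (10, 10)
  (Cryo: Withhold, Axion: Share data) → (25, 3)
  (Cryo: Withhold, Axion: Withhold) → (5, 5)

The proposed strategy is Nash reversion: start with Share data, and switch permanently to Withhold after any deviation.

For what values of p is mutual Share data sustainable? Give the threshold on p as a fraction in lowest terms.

9/10

Expected continuation weight on next period's payoff is β·p = 5/6·p, which plays the role of the discount factor.
Cooperation requires 5/6·p ≥ (25−10)/(25−5) = 3/4, hence p ≥ 9/10.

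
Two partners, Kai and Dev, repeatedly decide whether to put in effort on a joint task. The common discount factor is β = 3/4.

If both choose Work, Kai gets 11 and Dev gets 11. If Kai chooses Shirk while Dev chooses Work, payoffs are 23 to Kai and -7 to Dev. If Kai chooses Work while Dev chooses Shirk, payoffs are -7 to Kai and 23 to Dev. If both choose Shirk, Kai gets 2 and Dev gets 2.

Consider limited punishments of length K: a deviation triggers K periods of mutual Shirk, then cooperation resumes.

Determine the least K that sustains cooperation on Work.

3

Need Σ_{k=1}^{K} β^k ≥ (23−11)/(11−2) = 1.3333 at β = 3/4.
At K = 2 the sum is 1.3125 < 1.3333; at K = 3 it is 1.7344 ≥ 1.3333.
So the minimum punishment length is K = 3.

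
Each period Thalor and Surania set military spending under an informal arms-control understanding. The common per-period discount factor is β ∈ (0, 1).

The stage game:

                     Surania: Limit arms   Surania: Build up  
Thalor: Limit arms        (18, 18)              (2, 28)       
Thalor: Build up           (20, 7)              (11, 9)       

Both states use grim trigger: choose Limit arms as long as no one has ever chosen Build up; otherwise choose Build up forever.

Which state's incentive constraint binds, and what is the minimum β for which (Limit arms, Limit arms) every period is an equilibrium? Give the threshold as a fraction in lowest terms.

Thalor: cooperation gives 18 each period; deviation gives 20 once then 11 forever.
  18/(1−β) ≥ 20 + 11β/(1−β) ⇒ β ≥ 2/9.
Surania: cooperation gives 18 each period; deviation gives 28 once then 9 forever.
  β ≥ 10/19.
Both must hold, so the binding constraint is Surania's: β ≥ 10/19.

Surania; β ≥ 10/19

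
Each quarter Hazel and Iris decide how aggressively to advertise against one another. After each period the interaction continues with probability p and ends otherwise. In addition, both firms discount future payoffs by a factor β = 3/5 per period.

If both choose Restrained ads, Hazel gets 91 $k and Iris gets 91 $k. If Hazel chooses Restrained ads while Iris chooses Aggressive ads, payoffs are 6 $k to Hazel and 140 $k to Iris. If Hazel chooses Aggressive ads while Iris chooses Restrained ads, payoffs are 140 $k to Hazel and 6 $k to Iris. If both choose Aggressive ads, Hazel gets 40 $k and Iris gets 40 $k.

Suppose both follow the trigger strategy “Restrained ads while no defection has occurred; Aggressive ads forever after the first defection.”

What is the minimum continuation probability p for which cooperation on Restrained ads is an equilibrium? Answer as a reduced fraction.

49/60

Expected continuation weight on next period's payoff is β·p = 3/5·p, which plays the role of the discount factor.
Cooperation requires 3/5·p ≥ (140−91)/(140−40) = 49/100, hence p ≥ 49/60.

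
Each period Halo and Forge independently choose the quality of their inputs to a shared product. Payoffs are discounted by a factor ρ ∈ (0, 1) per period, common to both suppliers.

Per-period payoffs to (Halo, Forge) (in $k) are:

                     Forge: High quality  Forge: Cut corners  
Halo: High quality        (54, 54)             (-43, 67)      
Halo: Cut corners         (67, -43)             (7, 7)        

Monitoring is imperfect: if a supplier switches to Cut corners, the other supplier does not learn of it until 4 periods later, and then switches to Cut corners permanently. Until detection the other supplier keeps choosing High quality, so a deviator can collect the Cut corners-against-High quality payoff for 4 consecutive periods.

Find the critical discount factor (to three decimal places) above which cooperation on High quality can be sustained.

0.682

A deviator earns 67 for 4 periods, then 7 forever; cooperating earns 54 forever. Multiplying the IC by (1−ρ):
54 ≥ 67(1−ρ^4) + 7ρ^4, so 60·ρ^4 ≥ 13 and ρ^4 ≥ 13/60.
ρ ≥ (13/60)^(1/4) ≈ 0.682.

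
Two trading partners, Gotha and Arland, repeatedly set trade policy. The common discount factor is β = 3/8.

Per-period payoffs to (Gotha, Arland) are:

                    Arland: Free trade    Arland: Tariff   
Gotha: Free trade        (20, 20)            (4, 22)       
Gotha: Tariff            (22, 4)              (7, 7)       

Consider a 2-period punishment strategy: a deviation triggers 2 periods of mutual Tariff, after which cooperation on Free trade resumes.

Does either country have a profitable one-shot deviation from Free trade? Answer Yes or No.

Comparing payoff streams over the 3 periods until play realigns: cooperate → 20(1+β+…+β^2); deviate → 22 + 7(β+…+β^2).
Cooperation is sustained iff (20−7)(β+…+β^2) ≥ 22−20.
β+…+β^2 = 3/8·(1−(3/8)^2)/(1−3/8) = 0.5156, and (22−20)/(20−7) = 0.1538.
0.5156 ≥ 0.1538, so cooperation is sustainable.

No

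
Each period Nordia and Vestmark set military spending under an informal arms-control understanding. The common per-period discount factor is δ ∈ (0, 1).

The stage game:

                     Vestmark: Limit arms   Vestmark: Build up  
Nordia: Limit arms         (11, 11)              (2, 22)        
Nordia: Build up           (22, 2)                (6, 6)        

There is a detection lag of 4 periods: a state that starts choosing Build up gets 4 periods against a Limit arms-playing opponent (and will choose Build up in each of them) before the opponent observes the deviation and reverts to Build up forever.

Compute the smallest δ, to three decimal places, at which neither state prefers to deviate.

0.911

The best deviation is to choose Build up for all 4 undetected periods, earning 22 each, then 6 forever once detected.
Deviation value: 22(1−δ^4)/(1−δ) + 6δ^4/(1−δ); cooperation value: 11/(1−δ).
IC: 11 ≥ 22(1−δ^4) + 6δ^4 = 22 − 16δ^4.
So δ^4 ≥ 11/16, giving δ ≥ (11/16)^(1/4) ≈ 0.911.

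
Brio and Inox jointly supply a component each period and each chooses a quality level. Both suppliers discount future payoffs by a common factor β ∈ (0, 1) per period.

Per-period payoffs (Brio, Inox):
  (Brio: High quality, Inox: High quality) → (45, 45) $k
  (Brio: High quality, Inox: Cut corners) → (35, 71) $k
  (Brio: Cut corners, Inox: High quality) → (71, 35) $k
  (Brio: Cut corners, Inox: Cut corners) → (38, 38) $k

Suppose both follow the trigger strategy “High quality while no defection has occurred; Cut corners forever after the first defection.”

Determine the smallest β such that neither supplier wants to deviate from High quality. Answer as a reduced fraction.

Under grim trigger the critical discount factor is (T−C)/(T−P) with T = 71, C = 45, P = 38.
β* = (71−45)/(71−38) = 26/33.

26/33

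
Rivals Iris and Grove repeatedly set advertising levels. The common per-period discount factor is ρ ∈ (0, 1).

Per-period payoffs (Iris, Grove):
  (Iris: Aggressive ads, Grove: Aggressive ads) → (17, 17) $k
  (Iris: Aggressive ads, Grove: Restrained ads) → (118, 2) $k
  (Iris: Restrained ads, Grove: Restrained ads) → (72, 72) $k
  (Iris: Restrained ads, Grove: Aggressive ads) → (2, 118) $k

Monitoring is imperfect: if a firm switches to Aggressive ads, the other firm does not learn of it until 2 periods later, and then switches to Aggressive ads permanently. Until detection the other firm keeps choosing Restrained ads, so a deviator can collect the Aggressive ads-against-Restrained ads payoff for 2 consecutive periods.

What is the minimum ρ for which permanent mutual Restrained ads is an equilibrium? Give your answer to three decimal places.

A deviator earns 118 for 2 periods, then 17 forever; cooperating earns 72 forever. Multiplying the IC by (1−ρ):
72 ≥ 118(1−ρ^2) + 17ρ^2, so 101·ρ^2 ≥ 46 and ρ^2 ≥ 46/101.
ρ ≥ (46/101)^(1/2) ≈ 0.675.

0.675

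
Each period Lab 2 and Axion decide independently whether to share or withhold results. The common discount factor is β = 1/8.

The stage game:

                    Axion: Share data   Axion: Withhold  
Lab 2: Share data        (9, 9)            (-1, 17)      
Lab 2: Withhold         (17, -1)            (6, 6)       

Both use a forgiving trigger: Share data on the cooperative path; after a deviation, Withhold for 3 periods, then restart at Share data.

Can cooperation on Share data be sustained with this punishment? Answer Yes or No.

A one-shot deviation gives 17 now, then 6 for 3 periods, then back to 9.
Gain from deviating: (17−9) today; loss: (9−6) in each of the next 3 periods.
No-deviation condition: (9−6)(β+…+β^3) ≥ 17−9, i.e. β+…+β^3 ≥ 8/3.
At β = 1/8: β+…+β^3 = 0.1426 < 2.6667.
So cooperation is not sustainable.

No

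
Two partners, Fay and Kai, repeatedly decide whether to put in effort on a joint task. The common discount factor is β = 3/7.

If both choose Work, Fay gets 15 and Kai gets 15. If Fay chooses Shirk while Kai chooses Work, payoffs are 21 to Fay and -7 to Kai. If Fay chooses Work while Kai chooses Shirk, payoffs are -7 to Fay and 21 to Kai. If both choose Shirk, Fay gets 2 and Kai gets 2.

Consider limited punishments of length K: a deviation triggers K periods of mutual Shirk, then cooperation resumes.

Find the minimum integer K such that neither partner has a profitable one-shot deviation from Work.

IC: β(1−β^K)/(1−β) ≥ (21−15)/(15−2) = 6/13.
With β = 3/7: need 1 − β^K ≥ 6/13·(1−3/7)/(3/7), i.e. β^K ≤ 0.3846.
Since (3/7)^1 = 0.4286 and (3/7)^2 = 0.1837, the smallest such K is 2.

2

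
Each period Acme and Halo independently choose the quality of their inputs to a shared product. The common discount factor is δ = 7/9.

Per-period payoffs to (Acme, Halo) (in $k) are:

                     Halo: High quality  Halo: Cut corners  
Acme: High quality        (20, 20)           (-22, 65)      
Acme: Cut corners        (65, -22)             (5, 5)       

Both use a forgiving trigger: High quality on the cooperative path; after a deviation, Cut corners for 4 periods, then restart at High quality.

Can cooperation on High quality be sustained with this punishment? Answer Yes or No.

Comparing payoff streams over the 5 periods until play realigns: cooperate → 20(1+δ+…+δ^4); deviate → 65 + 5(δ+…+δ^4).
Cooperation is sustained iff (20−5)(δ+…+δ^4) ≥ 65−20.
δ+…+δ^4 = 7/9·(1−(7/9)^4)/(1−7/9) = 2.2192, and (65−20)/(20−5) = 3.0000.
2.2192 < 3.0000, so cooperation is not sustainable.

No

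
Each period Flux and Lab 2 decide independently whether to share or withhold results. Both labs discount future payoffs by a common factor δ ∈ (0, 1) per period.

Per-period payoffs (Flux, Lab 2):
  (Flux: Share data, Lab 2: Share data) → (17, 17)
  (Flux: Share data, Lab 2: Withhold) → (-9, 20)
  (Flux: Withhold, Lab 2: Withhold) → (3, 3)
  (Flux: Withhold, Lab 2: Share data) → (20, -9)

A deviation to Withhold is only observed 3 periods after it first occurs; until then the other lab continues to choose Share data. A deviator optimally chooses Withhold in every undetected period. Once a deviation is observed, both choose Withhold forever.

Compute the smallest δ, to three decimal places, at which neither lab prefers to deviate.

0.561

A deviator earns 20 for 3 periods, then 3 forever; cooperating earns 17 forever. Multiplying the IC by (1−δ):
17 ≥ 20(1−δ^3) + 3δ^3, so 17·δ^3 ≥ 3 and δ^3 ≥ 3/17.
δ ≥ (3/17)^(1/3) ≈ 0.561.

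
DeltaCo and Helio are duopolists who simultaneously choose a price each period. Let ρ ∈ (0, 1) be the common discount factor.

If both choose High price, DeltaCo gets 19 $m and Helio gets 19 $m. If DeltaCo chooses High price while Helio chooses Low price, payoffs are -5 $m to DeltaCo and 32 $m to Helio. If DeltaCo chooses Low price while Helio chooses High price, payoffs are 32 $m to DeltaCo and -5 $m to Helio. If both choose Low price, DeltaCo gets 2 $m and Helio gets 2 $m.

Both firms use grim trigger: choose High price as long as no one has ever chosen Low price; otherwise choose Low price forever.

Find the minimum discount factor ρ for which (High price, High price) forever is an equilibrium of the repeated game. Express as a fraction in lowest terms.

13/30

One-period gain from deviating is 32 − 19 = 13. The loss is 19 − 2 = 17 in every subsequent period, with present value 17·ρ/(1−ρ).
Deviation is unprofitable when 17·ρ/(1−ρ) ≥ 13, i.e. ρ/(1−ρ) ≥ 13/17.
Equivalently ρ ≥ 13/(13+17) = 13/30.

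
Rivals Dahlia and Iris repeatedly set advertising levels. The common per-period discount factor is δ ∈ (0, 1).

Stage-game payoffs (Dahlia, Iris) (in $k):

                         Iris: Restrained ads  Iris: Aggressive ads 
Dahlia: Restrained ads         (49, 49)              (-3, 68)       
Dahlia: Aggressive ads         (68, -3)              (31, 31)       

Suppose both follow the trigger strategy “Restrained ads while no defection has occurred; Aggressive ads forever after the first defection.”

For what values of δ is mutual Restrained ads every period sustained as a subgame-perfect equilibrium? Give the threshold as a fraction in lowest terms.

19/37

One-period gain from deviating is 68 − 49 = 19. The loss is 49 − 31 = 18 in every subsequent period, with present value 18·δ/(1−δ).
Deviation is unprofitable when 18·δ/(1−δ) ≥ 19, i.e. δ/(1−δ) ≥ 19/18.
Equivalently δ ≥ 19/(19+18) = 19/37.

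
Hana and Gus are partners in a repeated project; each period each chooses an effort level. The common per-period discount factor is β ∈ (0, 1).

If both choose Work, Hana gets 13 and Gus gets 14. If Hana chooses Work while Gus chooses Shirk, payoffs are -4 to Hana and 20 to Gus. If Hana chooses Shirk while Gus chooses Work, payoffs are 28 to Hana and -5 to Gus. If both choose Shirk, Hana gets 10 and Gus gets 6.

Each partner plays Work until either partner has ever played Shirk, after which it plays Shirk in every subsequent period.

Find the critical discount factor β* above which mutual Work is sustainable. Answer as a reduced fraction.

5/6

Hana's threshold: (28−13)/(28−10) = 5/6.
Gus's threshold: (20−14)/(20−6) = 3/7.
5/6 > 3/7, so Hana binds and β* = 5/6.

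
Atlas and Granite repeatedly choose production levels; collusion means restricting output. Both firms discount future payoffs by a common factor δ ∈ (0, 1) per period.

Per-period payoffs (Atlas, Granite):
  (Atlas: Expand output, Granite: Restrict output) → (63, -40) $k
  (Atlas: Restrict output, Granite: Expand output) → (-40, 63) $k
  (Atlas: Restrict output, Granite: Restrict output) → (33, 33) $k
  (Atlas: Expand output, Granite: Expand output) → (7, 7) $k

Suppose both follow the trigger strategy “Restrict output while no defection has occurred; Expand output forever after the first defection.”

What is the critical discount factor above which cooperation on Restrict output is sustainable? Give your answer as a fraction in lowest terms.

15/28

Cooperation forever yields 33 each period: 33/(1−δ).
Deviating yields 63 once, then 7 forever: 63 + 7δ/(1−δ).
No profitable deviation requires 33/(1−δ) ≥ 63 + 7δ/(1−δ).
Multiplying by (1−δ): 33 ≥ 63(1−δ) + 7δ = 63 − 56δ.
So 56δ ≥ 30, i.e. δ ≥ 30/56 = 15/28.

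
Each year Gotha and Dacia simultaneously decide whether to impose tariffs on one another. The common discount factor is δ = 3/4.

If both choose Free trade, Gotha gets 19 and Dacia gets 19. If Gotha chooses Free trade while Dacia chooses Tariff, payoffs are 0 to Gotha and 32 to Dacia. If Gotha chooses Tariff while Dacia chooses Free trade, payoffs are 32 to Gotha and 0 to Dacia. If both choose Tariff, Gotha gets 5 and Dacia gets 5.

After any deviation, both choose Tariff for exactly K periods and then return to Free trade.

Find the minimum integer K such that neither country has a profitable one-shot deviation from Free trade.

Need Σ_{k=1}^{K} δ^k ≥ (32−19)/(19−5) = 0.9286 at δ = 3/4.
At K = 1 the sum is 0.7500 < 0.9286; at K = 2 it is 1.3125 ≥ 0.9286.
So the minimum punishment length is K = 2.

2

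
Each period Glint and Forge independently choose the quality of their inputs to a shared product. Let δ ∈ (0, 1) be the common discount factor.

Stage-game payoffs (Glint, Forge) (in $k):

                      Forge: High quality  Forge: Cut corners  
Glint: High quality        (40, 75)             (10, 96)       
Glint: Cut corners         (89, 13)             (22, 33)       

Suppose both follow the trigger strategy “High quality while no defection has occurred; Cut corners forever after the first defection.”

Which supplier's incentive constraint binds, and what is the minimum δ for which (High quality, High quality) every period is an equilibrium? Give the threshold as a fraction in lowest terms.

Glint: cooperation gives 40 each period; deviation gives 89 once then 22 forever.
  40/(1−δ) ≥ 89 + 22δ/(1−δ) ⇒ δ ≥ 49/67.
Forge: cooperation gives 75 each period; deviation gives 96 once then 33 forever.
  δ ≥ 21/63 = 1/3.
Both must hold, so the binding constraint is Glint's: δ ≥ 49/67.

Glint; δ ≥ 49/67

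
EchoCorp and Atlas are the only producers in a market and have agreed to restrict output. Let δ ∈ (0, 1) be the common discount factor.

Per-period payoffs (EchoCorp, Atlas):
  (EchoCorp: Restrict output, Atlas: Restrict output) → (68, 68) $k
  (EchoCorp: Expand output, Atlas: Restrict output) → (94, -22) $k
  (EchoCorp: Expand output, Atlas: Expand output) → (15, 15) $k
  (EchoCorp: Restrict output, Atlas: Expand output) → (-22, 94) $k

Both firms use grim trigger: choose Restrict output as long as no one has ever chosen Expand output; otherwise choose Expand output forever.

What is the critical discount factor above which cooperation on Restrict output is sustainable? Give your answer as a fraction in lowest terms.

Under grim trigger the critical discount factor is (T−C)/(T−P) with T = 94, C = 68, P = 15.
δ* = (94−68)/(94−15) = 26/79.

26/79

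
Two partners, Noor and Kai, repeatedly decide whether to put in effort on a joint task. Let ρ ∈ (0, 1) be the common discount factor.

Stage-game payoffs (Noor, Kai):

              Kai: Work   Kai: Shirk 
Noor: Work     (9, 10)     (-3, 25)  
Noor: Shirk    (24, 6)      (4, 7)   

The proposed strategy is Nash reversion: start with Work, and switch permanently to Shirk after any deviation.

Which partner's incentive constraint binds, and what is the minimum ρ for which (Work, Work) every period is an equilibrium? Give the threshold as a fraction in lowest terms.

Noor's threshold: (24−9)/(24−4) = 3/4.
Kai's threshold: (25−10)/(25−7) = 5/6.
3/4 < 5/6, so Kai binds and ρ* = 5/6.

Kai; ρ ≥ 5/6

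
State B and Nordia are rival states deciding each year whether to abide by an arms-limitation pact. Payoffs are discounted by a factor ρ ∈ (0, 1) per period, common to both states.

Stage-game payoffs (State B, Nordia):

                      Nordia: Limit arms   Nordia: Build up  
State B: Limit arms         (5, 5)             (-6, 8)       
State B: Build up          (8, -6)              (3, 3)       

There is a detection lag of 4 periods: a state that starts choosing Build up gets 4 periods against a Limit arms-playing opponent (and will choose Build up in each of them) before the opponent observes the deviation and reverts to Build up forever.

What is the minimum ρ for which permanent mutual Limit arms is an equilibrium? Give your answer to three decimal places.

Deviating for the 4 undetected periods gains 8−5 = 3 per period over cooperation, then loses 5−3 = 2 per period forever once punishment starts.
Gain: 3(1 + ρ + … + ρ^3); loss: 2·ρ^4/(1−ρ).
No profitable deviation ⇔ 3(1−ρ^4) ≤ 2·ρ^4, i.e. ρ^4 ≥ 3/(3+2) = 3/5.
Hence ρ ≥ (3/5)^(1/4) ≈ 0.880.

0.880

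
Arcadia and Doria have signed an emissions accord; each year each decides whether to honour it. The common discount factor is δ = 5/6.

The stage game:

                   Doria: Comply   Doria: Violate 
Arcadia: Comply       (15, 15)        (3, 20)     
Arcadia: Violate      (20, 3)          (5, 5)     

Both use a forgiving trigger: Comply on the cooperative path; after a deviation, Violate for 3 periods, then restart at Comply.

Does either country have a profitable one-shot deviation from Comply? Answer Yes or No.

No

Comparing payoff streams over the 4 periods until play realigns: cooperate → 15(1+δ+…+δ^3); deviate → 20 + 5(δ+…+δ^3).
Cooperation is sustained iff (15−5)(δ+…+δ^3) ≥ 20−15.
δ+…+δ^3 = 5/6·(1−(5/6)^3)/(1−5/6) = 2.1065, and (20−15)/(15−5) = 0.5000.
2.1065 ≥ 0.5000, so cooperation is sustainable.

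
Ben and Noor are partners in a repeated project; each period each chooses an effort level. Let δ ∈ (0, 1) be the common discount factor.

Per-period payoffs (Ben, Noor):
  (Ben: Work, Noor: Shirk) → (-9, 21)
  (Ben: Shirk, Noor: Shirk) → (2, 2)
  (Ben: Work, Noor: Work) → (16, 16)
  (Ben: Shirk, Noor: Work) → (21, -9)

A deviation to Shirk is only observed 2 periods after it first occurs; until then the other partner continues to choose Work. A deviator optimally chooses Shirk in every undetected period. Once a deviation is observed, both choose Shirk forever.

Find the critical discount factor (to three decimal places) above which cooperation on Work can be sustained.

The best deviation is to choose Shirk for all 2 undetected periods, earning 21 each, then 2 forever once detected.
Deviation value: 21(1−δ^2)/(1−δ) + 2δ^2/(1−δ); cooperation value: 16/(1−δ).
IC: 16 ≥ 21(1−δ^2) + 2δ^2 = 21 − 19δ^2.
So δ^2 ≥ 5/19, giving δ ≥ (5/19)^(1/2) ≈ 0.513.

0.513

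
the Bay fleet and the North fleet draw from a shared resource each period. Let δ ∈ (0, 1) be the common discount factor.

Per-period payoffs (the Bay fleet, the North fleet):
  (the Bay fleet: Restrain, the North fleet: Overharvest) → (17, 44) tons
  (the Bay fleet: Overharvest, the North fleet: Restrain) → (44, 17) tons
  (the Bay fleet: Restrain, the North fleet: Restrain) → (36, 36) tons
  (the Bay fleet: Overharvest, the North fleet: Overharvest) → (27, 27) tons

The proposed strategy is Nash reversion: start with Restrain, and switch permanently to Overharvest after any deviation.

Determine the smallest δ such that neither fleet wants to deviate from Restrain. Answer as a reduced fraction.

8/17

Under grim trigger the critical discount factor is (T−C)/(T−P) with T = 44, C = 36, P = 27.
δ* = (44−36)/(44−27) = 8/17.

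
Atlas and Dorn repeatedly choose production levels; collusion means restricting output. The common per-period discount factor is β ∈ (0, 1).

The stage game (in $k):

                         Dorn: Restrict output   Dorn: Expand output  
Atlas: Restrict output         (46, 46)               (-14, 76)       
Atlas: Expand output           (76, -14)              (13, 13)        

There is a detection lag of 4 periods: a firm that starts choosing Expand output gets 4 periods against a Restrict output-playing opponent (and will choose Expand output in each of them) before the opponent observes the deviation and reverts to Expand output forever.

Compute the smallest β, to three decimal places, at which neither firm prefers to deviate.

Deviating for the 4 undetected periods gains 76−46 = 30 per period over cooperation, then loses 46−13 = 33 per period forever once punishment starts.
Gain: 30(1 + β + … + β^3); loss: 33·β^4/(1−β).
No profitable deviation ⇔ 30(1−β^4) ≤ 33·β^4, i.e. β^4 ≥ 30/(30+33) = 10/21.
Hence β ≥ (10/21)^(1/4) ≈ 0.831.

0.831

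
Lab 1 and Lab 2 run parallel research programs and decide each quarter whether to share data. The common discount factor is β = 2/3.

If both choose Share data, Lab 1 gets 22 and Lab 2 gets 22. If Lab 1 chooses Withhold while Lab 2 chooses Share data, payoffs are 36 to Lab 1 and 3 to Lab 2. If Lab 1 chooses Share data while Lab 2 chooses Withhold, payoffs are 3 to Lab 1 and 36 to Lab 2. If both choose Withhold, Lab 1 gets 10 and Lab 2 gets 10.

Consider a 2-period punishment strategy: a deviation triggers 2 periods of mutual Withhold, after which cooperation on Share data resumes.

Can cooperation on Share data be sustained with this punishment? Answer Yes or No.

A one-shot deviation gives 36 now, then 10 for 2 periods, then back to 22.
Gain from deviating: (36−22) today; loss: (22−10) in each of the next 2 periods.
No-deviation condition: (22−10)(β+…+β^2) ≥ 36−22, i.e. β+…+β^2 ≥ 7/6.
At β = 2/3: β+…+β^2 = 1.1111 < 1.1667.
So cooperation is not sustainable.

No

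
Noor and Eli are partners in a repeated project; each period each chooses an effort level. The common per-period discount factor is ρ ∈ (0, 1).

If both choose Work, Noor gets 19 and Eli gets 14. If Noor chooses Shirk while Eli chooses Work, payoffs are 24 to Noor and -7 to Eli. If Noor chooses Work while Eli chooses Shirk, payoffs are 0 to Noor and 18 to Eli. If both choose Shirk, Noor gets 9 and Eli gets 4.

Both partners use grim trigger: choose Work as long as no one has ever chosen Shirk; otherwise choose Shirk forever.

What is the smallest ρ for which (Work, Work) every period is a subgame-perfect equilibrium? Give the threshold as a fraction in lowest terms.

Noor: cooperation gives 19 each period; deviation gives 24 once then 9 forever.
  19/(1−ρ) ≥ 24 + 9ρ/(1−ρ) ⇒ ρ ≥ 5/15 = 1/3.
Eli: cooperation gives 14 each period; deviation gives 18 once then 4 forever.
  ρ ≥ 4/14 = 2/7.
Both must hold, so the binding constraint is Noor's: ρ ≥ 1/3.

1/3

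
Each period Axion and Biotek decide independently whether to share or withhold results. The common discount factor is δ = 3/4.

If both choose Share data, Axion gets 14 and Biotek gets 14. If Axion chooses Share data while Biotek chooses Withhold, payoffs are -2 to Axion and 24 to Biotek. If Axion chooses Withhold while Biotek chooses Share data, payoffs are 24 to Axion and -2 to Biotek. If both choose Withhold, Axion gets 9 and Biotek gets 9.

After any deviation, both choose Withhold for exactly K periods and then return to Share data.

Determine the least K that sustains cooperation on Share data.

4

Need Σ_{k=1}^{K} δ^k ≥ (24−14)/(14−9) = 2.0000 at δ = 3/4.
At K = 3 the sum is 1.7344 < 2.0000; at K = 4 it is 2.0508 ≥ 2.0000.
So the minimum punishment length is K = 4.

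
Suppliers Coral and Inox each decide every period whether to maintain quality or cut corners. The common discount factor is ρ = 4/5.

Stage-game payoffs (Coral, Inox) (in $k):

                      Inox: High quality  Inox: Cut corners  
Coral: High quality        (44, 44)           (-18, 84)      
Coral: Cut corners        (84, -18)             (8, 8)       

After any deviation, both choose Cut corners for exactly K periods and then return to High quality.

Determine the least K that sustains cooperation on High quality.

Need Σ_{k=1}^{K} ρ^k ≥ (84−44)/(44−8) = 1.1111 at ρ = 4/5.
At K = 1 the sum is 0.8000 < 1.1111; at K = 2 it is 1.4400 ≥ 1.1111.
So the minimum punishment length is K = 2.

2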